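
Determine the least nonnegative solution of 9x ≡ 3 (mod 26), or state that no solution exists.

gcd(26, 9) = 1  (26 = 2*9 + 8, 9 = 1*8 + 1, 8 = 8*1).
1 divides 3, so solutions exist.
Back-substituting, 9*(3) + 26*(-1) = 1.
So 9*(3) ≡ 1 (mod 26); multiply by 3: x ≡ 9 (mod 26).
Smallest nonnegative: x = 9 mod 26 = 9.

9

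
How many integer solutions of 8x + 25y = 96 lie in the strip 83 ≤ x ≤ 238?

gcd(25, 8) = 1.
By Bézout, 8·(-3) + 25·(1) = 1.
Particular solution: (12, 0).
General solution: x = 12 + 25t, y = 0 - 8t for integer t.
83 ≤ 12 + 25t ≤ 238 gives t ∈ [3, 9], which is 7 values.

7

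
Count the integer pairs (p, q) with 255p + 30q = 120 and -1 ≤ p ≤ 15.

8

gcd(255, 30) = 15  (255 = 8×30 + 15, 30 = 2×15).
Back-substituting, 255×(1) + 30×(-8) = 15.
Scale by 8: particular solution (8, -64); reduce p mod 2: (0, 4).
General solution: p = 0 + 2t, q = 4 - 17t for integer t.
-1 ≤ 0 + 2t ≤ 15 gives t ∈ [0, 7], which is 8 values.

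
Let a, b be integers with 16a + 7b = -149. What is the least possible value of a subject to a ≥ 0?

6

gcd(16, 7):
  16 = 2·7 + 2
  7 = 3·2 + 1
  2 = 2·1
so gcd(16, 7) = 1.
1 divides -149, so solutions exist.
Back-substitute for Bézout coefficients:
  1 = 7 - 3·2
  ... = 16·(-3) + 7·(7)
Scale by -149/1 = -149: (a₀, b₀) = (447, -1043).
General solution: a = 447 + 7t, b = -1043 - 16t for integer t.
a ≥ 0: smallest is 447 mod 7 = 6 (at t = -63), with b = -35.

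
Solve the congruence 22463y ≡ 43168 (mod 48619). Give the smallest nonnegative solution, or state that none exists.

12839

gcd(48619, 22463) = 1  (48619 = 2·22463 + 3693, 22463 = 6·3693 + 305, 3693 = 12·305 + 33, 305 = 9·33 + 8, 33 = 4·8 + 1, 8 = 8·1).
1 divides 43168, so solutions exist.
Back-substituting, 22463·(-5898) + 48619·(2725) = 1.
So 22463·(-5898) ≡ 1 (mod 48619); multiply by 43168: y ≡ -254604864 (mod 48619).
Smallest nonnegative: y = -254604864 mod 48619 = 12839.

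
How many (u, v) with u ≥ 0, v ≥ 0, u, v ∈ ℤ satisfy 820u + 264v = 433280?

8

gcd(820, 264) = 4  (820 = 3×264 + 28, 264 = 9×28 + 12, 28 = 2×12 + 4, 12 = 3×4).
Back-substituting, 820×(19) + 264×(-59) = 4.
Scale by 108320: one solution is (2058080, -6390880). Reduce u mod 66: (2, 1635).
General: u = 2 + 66t, v = 1635 - 205t.
u ≥ 0 ⇒ t ≥ 0; v ≥ 0 ⇒ t ≤ 7. So t ∈ [0, 7]: 8 solutions.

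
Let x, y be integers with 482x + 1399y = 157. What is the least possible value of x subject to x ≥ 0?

gcd(1399, 482):
  1399 = 2×482 + 435
  482 = 1×435 + 47
  435 = 9×47 + 12
  47 = 3×12 + 11
  12 = 1×11 + 1
  11 = 11×1
so gcd(1399, 482) = 1.
1 divides 157, so solutions exist.
Back-substitute for Bézout coefficients:
  1 = 12 - 1×11
  ... = 482×(-119) + 1399×(41)
Scale by 157/1 = 157: (x₀, y₀) = (-18683, 6437).
General solution: x = -18683 + 1399t, y = 6437 - 482t for integer t.
x ≥ 0: smallest is -18683 mod 1399 = 903 (at t = 14), with y = -311.

903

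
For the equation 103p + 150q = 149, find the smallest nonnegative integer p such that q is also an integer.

gcd(150, 103) = 1.
1 divides 149, so solutions exist.
By Bézout, 103×(67) + 150×(-46) = 1.
Scale by 149/1 = 149: (p₀, q₀) = (9983, -6854).
General solution: p = 9983 + 150t, q = -6854 - 103t for integer t.
p ≥ 0: smallest is 9983 mod 150 = 83 (at t = -66), with q = -56.

83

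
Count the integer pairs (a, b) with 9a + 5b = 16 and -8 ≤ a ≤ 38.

9

gcd(9, 5) = 1  (9 = 1*5 + 4, 5 = 1*4 + 1, 4 = 4*1).
Back-substituting, 9*(-1) + 5*(2) = 1.
Scale by 16: particular solution (-16, 32); reduce a mod 5: (4, -4).
General solution: a = 4 + 5t, b = -4 - 9t for integer t.
-8 ≤ 4 + 5t ≤ 38 gives t ∈ [-2, 6], which is 9 values.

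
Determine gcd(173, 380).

gcd(380, 173):
  380 = 2·173 + 34
  173 = 5·34 + 3
  34 = 11·3 + 1
  3 = 3·1
so gcd(380, 173) = 1.

1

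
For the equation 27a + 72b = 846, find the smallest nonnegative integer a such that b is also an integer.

gcd(72, 27) = 9  (72 = 2×27 + 18, 27 = 1×18 + 9, 18 = 2×9).
9 divides 846, so solutions exist.
Back-substituting, 27×(3) + 72×(-1) = 9.
Scale by 846/9 = 94: (a₀, b₀) = (282, -94).
General solution: a = 282 + 8t, b = -94 - 3t for integer t.
a ≥ 0: smallest is 282 mod 8 = 2 (at t = -35), with b = 11.

2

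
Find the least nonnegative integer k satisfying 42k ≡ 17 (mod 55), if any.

41

gcd(55, 42):
  55 = 1·42 + 13
  42 = 3·13 + 3
  13 = 4·3 + 1
  3 = 3·1
so gcd(55, 42) = 1.
1 divides 17, so solutions exist.
Back-substitute for Bézout coefficients:
  1 = 13 - 4·3
  ... = 42·(-17) + 55·(13)
So 42·(-17) ≡ 1 (mod 55); multiply by 17: k ≡ -289 (mod 55).
Smallest nonnegative: k = -289 mod 55 = 41.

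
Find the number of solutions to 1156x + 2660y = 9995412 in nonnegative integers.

13

gcd(2660, 1156):
  2660 = 2·1156 + 348
  1156 = 3·348 + 112
  348 = 3·112 + 12
  112 = 9·12 + 4
  12 = 3·4
so gcd(2660, 1156) = 4.
Back-substitute for Bézout coefficients:
  4 = 112 - 9·12
  ... = 1156·(214) + 2660·(-93)
Scale by 2498853: one solution is (534754542, -232393329). Reduce x mod 665: (112, 3709).
General: x = 112 + 665t, y = 3709 - 289t.
x ≥ 0 ⇒ t ≥ 0; y ≥ 0 ⇒ t ≤ 12. So t ∈ [0, 12]: 13 solutions.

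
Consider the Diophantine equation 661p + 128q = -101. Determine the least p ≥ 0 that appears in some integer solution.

111

gcd(661, 128) = 1.
1 divides -101, so solutions exist.
By Bézout, 661·(61) + 128·(-315) = 1.
Scale by -101/1 = -101: (p₀, q₀) = (-6161, 31815).
General solution: p = -6161 + 128t, q = 31815 - 661t for integer t.
p ≥ 0: smallest is -6161 mod 128 = 111 (at t = 49), with q = -574.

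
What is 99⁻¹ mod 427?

gcd(427, 99) = 1.
By Bézout, 99·(-69) + 427·(16) = 1.
So 99·-69 ≡ 1 (mod 427), and -69 mod 427 = 358.

358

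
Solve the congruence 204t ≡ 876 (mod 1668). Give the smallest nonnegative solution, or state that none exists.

gcd(1668, 204) = 12  (1668 = 8×204 + 36, 204 = 5×36 + 24, 36 = 1×24 + 12, 24 = 2×12).
12 divides 876, so solutions exist.
Back-substituting, 204×(-49) + 1668×(6) = 12.
So 204×(-49) ≡ 12 (mod 1668); multiply by 73: t ≡ -3577 (mod 139).
Smallest nonnegative: t = -3577 mod 139 = 37.

37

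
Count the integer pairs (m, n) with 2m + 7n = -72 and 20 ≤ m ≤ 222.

29

gcd(7, 2) = 1.
By Bézout, 2*(-3) + 7*(1) = 1.
Particular solution: (6, -12).
General solution: m = 6 + 7t, n = -12 - 2t for integer t.
20 ≤ 6 + 7t ≤ 222 gives t ∈ [2, 30], which is 29 values.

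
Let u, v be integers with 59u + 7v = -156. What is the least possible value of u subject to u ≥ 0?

4

gcd(59, 7) = 1  (59 = 8*7 + 3, 7 = 2*3 + 1, 3 = 3*1).
1 divides -156, so solutions exist.
Back-substituting, 59*(-2) + 7*(17) = 1.
Scale by -156/1 = -156: (u₀, v₀) = (312, -2652).
General solution: u = 312 + 7t, v = -2652 - 59t for integer t.
u ≥ 0: smallest is 312 mod 7 = 4 (at t = -44), with v = -56.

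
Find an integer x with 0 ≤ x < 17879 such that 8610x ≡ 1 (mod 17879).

gcd(17879, 8610):
  17879 = 2×8610 + 659
  8610 = 13×659 + 43
  659 = 15×43 + 14
  43 = 3×14 + 1
  14 = 14×1
so gcd(17879, 8610) = 1.
Back-substitute for Bézout coefficients:
  1 = 43 - 3×14
  ... = 8610×(1248) + 17879×(-601)
So 8610×1248 ≡ 1 (mod 17879), and 1248 mod 17879 = 1248.

1248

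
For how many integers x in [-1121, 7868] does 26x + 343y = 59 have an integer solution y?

26

gcd(343, 26):
  343 = 13·26 + 5
  26 = 5·5 + 1
  5 = 5·1
so gcd(343, 26) = 1.
Back-substitute for Bézout coefficients:
  1 = 26 - 5·5
  ... = 26·(66) + 343·(-5)
Scale by 59: particular solution (3894, -295); reduce x mod 343: (121, -9).
General solution: x = 121 + 343t, y = -9 - 26t for integer t.
-1121 ≤ 121 + 343t ≤ 7868 gives t ∈ [-3, 22], which is 26 values.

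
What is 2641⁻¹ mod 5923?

3077

gcd(5923, 2641):
  5923 = 2·2641 + 641
  2641 = 4·641 + 77
  641 = 8·77 + 25
  77 = 3·25 + 2
  25 = 12·2 + 1
  2 = 2·1
so gcd(5923, 2641) = 1.
Back-substitute for Bézout coefficients:
  1 = 25 - 12·2
  ... = 2641·(-2846) + 5923·(1269)
So 2641·-2846 ≡ 1 (mod 5923), and -2846 mod 5923 = 3077.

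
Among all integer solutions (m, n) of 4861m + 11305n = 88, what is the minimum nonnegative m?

2428

gcd(11305, 4861) = 1.
1 divides 88, so solutions exist.
By Bézout, 4861*(-1514) + 11305*(651) = 1.
Scale by 88/1 = 88: (m₀, n₀) = (-133232, 57288).
General solution: m = -133232 + 11305t, n = 57288 - 4861t for integer t.
m ≥ 0: smallest is -133232 mod 11305 = 2428 (at t = 12), with n = -1044.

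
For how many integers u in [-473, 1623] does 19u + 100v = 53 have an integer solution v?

gcd(100, 19) = 1  (100 = 5×19 + 5, 19 = 3×5 + 4, 5 = 1×4 + 1, 4 = 4×1).
Back-substituting, 19×(-21) + 100×(4) = 1.
Scale by 53: particular solution (-1113, 212); reduce u mod 100: (87, -16).
General solution: u = 87 + 100t, v = -16 - 19t for integer t.
-473 ≤ 87 + 100t ≤ 1623 gives t ∈ [-5, 15], which is 21 values.

21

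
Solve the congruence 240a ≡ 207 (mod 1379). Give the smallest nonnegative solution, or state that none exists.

156

gcd(1379, 240):
  1379 = 5·240 + 179
  240 = 1·179 + 61
  179 = 2·61 + 57
  61 = 1·57 + 4
  57 = 14·4 + 1
  4 = 4·1
so gcd(1379, 240) = 1.
1 divides 207, so solutions exist.
Back-substitute for Bézout coefficients:
  1 = 57 - 14·4
  ... = 240·(-339) + 1379·(59)
So 240·(-339) ≡ 1 (mod 1379); multiply by 207: a ≡ -70173 (mod 1379).
Smallest nonnegative: a = -70173 mod 1379 = 156.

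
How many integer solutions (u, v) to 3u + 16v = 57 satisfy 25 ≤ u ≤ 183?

10

gcd(16, 3) = 1.
By Bézout, 3*(-5) + 16*(1) = 1.
Particular solution: (3, 3).
General solution: u = 3 + 16t, v = 3 - 3t for integer t.
25 ≤ 3 + 16t ≤ 183 gives t ∈ [2, 11], which is 10 values.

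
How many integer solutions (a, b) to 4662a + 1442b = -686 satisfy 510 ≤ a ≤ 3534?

gcd(4662, 1442) = 14  (4662 = 3·1442 + 336, 1442 = 4·336 + 98, 336 = 3·98 + 42, 98 = 2·42 + 14, 42 = 3·14).
Back-substituting, 4662·(-30) + 1442·(97) = 14.
Scale by -49: particular solution (1470, -4753); reduce a mod 103: (28, -91).
General solution: a = 28 + 103t, b = -91 - 333t for integer t.
510 ≤ 28 + 103t ≤ 3534 gives t ∈ [5, 34], which is 30 values.

30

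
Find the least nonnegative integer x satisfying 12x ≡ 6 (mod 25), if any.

gcd(25, 12):
  25 = 2×12 + 1
  12 = 12×1
so gcd(25, 12) = 1.
1 divides 6, so solutions exist.
Back-substitute for Bézout coefficients:
  1 = 25 - 2×12
  ... = 12×(-2) + 25×(1)
So 12×(-2) ≡ 1 (mod 25); multiply by 6: x ≡ -12 (mod 25).
Smallest nonnegative: x = -12 mod 25 = 13.

13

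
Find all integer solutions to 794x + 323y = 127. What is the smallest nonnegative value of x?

gcd(794, 323) = 1.
1 divides 127, so solutions exist.
By Bézout, 794*(-24) + 323*(59) = 1.
Scale by 127/1 = 127: (x₀, y₀) = (-3048, 7493).
General solution: x = -3048 + 323t, y = 7493 - 794t for integer t.
x ≥ 0: smallest is -3048 mod 323 = 182 (at t = 10), with y = -447.

182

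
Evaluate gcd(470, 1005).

gcd(1005, 470) = 5  (1005 = 2×470 + 65, 470 = 7×65 + 15, 65 = 4×15 + 5, 15 = 3×5).

5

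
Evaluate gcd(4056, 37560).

24

gcd(37560, 4056) = 24  (37560 = 9×4056 + 1056, 4056 = 3×1056 + 888, 1056 = 1×888 + 168, 888 = 5×168 + 48, 168 = 3×48 + 24, 48 = 2×24).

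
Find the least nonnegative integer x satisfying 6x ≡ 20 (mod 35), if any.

gcd(35, 6) = 1  (35 = 5·6 + 5, 6 = 1·5 + 1, 5 = 5·1).
1 divides 20, so solutions exist.
Back-substituting, 6·(6) + 35·(-1) = 1.
So 6·(6) ≡ 1 (mod 35); multiply by 20: x ≡ 120 (mod 35).
Smallest nonnegative: x = 120 mod 35 = 15.

15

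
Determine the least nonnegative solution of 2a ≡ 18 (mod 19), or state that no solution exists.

9

gcd(19, 2) = 1  (19 = 9·2 + 1, 2 = 2·1).
1 divides 18, so solutions exist.
Back-substituting, 2·(-9) + 19·(1) = 1.
So 2·(-9) ≡ 1 (mod 19); multiply by 18: a ≡ -162 (mod 19).
Smallest nonnegative: a = -162 mod 19 = 9.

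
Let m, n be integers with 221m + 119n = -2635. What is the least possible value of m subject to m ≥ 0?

1

gcd(221, 119) = 17.
17 divides -2635, so solutions exist.
By Bézout, 221×(-1) + 119×(2) = 17.
Scale by -2635/17 = -155: (m₀, n₀) = (155, -310).
General solution: m = 155 + 7t, n = -310 - 13t for integer t.
m ≥ 0: smallest is 155 mod 7 = 1 (at t = -22), with n = -24.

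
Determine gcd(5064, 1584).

24

gcd(5064, 1584) = 24  (5064 = 3·1584 + 312, 1584 = 5·312 + 24, 312 = 13·24).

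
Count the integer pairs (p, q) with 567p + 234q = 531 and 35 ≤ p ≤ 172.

gcd(567, 234) = 9.
By Bézout, 567*(-7) + 234*(17) = 9.
Particular solution: (3, -5).
General solution: p = 3 + 26t, q = -5 - 63t for integer t.
35 ≤ 3 + 26t ≤ 172 gives t ∈ [2, 6], which is 5 values.

5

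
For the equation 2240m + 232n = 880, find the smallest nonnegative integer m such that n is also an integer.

gcd(2240, 232) = 8  (2240 = 9·232 + 152, 232 = 1·152 + 80, 152 = 1·80 + 72, 80 = 1·72 + 8, 72 = 9·8).
8 divides 880, so solutions exist.
Back-substituting, 2240·(-3) + 232·(29) = 8.
Scale by 880/8 = 110: (m₀, n₀) = (-330, 3190).
General solution: m = -330 + 29t, n = 3190 - 280t for integer t.
m ≥ 0: smallest is -330 mod 29 = 18 (at t = 12), with n = -170.

18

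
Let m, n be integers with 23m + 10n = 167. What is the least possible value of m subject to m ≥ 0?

gcd(23, 10) = 1  (23 = 2·10 + 3, 10 = 3·3 + 1, 3 = 3·1).
1 divides 167, so solutions exist.
Back-substituting, 23·(-3) + 10·(7) = 1.
Scale by 167/1 = 167: (m₀, n₀) = (-501, 1169).
General solution: m = -501 + 10t, n = 1169 - 23t for integer t.
m ≥ 0: smallest is -501 mod 10 = 9 (at t = 51), with n = -4.

9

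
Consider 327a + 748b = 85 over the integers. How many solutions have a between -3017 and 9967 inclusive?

17

gcd(748, 327) = 1.
By Bézout, 327×(183) + 748×(-80) = 1.
Particular solution: (595, -260).
General solution: a = 595 + 748t, b = -260 - 327t for integer t.
-3017 ≤ 595 + 748t ≤ 9967 gives t ∈ [-4, 12], which is 17 values.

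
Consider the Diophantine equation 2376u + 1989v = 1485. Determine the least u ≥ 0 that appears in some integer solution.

gcd(2376, 1989) = 9.
9 divides 1485, so solutions exist.
By Bézout, 2376×(36) + 1989×(-43) = 9.
Scale by 1485/9 = 165: (u₀, v₀) = (5940, -7095).
General solution: u = 5940 + 221t, v = -7095 - 264t for integer t.
u ≥ 0: smallest is 5940 mod 221 = 194 (at t = -26), with v = -231.

194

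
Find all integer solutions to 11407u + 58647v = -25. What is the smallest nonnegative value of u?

gcd(58647, 11407) = 1  (58647 = 5*11407 + 1612, 11407 = 7*1612 + 123, 1612 = 13*123 + 13, 123 = 9*13 + 6, 13 = 2*6 + 1, 6 = 6*1).
1 divides -25, so solutions exist.
Back-substituting, 11407*(-9059) + 58647*(1762) = 1.
Scale by -25/1 = -25: (u₀, v₀) = (226475, -44050).
General solution: u = 226475 + 58647t, v = -44050 - 11407t for integer t.
u ≥ 0: smallest is 226475 mod 58647 = 50534 (at t = -3), with v = -9829.

50534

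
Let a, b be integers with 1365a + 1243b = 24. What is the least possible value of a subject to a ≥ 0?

gcd(1365, 1243):
  1365 = 1·1243 + 122
  1243 = 10·122 + 23
  122 = 5·23 + 7
  23 = 3·7 + 2
  7 = 3·2 + 1
  2 = 2·1
so gcd(1365, 1243) = 1.
1 divides 24, so solutions exist.
Back-substitute for Bézout coefficients:
  1 = 7 - 3·2
  ... = 1365·(540) + 1243·(-593)
Scale by 24/1 = 24: (a₀, b₀) = (12960, -14232).
General solution: a = 12960 + 1243t, b = -14232 - 1365t for integer t.
a ≥ 0: smallest is 12960 mod 1243 = 530 (at t = -10), with b = -582.

530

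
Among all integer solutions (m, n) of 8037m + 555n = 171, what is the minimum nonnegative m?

gcd(8037, 555) = 3  (8037 = 14*555 + 267, 555 = 2*267 + 21, 267 = 12*21 + 15, 21 = 1*15 + 6, 15 = 2*6 + 3, 6 = 2*3).
3 divides 171, so solutions exist.
Back-substituting, 8037*(79) + 555*(-1144) = 3.
Scale by 171/3 = 57: (m₀, n₀) = (4503, -65208).
General solution: m = 4503 + 185t, n = -65208 - 2679t for integer t.
m ≥ 0: smallest is 4503 mod 185 = 63 (at t = -24), with n = -912.

63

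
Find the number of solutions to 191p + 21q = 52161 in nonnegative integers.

13

gcd(191, 21) = 1  (191 = 9·21 + 2, 21 = 10·2 + 1, 2 = 2·1).
Back-substituting, 191·(-10) + 21·(91) = 1.
Scale by 52161: one solution is (-521610, 4746651). Reduce p mod 21: (9, 2402).
General: p = 9 + 21t, q = 2402 - 191t.
p ≥ 0 ⇒ t ≥ 0; q ≥ 0 ⇒ t ≤ 12. So t ∈ [0, 12]: 13 solutions.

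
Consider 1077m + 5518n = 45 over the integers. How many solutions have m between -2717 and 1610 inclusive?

gcd(5518, 1077) = 1.
By Bézout, 1077×(1701) + 5518×(-332) = 1.
Particular solution: (4811, -939).
General solution: m = 4811 + 5518t, n = -939 - 1077t for integer t.
-2717 ≤ 4811 + 5518t ≤ 1610 gives t ∈ [-1, -1], which is 1 value.

1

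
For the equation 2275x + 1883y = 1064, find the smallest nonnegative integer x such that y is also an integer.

118

gcd(2275, 1883):
  2275 = 1×1883 + 392
  1883 = 4×392 + 315
  392 = 1×315 + 77
  315 = 4×77 + 7
  77 = 11×7
so gcd(2275, 1883) = 7.
7 divides 1064, so solutions exist.
Back-substitute for Bézout coefficients:
  7 = 315 - 4×77
  ... = 2275×(-24) + 1883×(29)
Scale by 1064/7 = 152: (x₀, y₀) = (-3648, 4408).
General solution: x = -3648 + 269t, y = 4408 - 325t for integer t.
x ≥ 0: smallest is -3648 mod 269 = 118 (at t = 14), with y = -142.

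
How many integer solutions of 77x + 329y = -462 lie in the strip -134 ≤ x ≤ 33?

gcd(329, 77) = 7.
By Bézout, 77·(-17) + 329·(4) = 7.
Particular solution: (41, -11).
General solution: x = 41 + 47t, y = -11 - 11t for integer t.
-134 ≤ 41 + 47t ≤ 33 gives t ∈ [-3, -1], which is 3 values.

3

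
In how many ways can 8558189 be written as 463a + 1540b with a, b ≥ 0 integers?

12

gcd(1540, 463):
  1540 = 3·463 + 151
  463 = 3·151 + 10
  151 = 15·10 + 1
  10 = 10·1
so gcd(1540, 463) = 1.
Back-substitute for Bézout coefficients:
  1 = 151 - 15·10
  ... = 463·(-153) + 1540·(46)
Scale by 8558189: one solution is (-1309402917, 393676694). Reduce a mod 1540: (563, 5388).
General: a = 563 + 1540t, b = 5388 - 463t.
a ≥ 0 ⇒ t ≥ 0; b ≥ 0 ⇒ t ≤ 11. So t ∈ [0, 11]: 12 solutions.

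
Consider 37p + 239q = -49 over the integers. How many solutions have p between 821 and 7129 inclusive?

gcd(239, 37) = 1  (239 = 6·37 + 17, 37 = 2·17 + 3, 17 = 5·3 + 2, 3 = 1·2 + 1, 2 = 2·1).
Back-substituting, 37·(84) + 239·(-13) = 1.
Scale by -49: particular solution (-4116, 637); reduce p mod 239: (186, -29).
General solution: p = 186 + 239t, q = -29 - 37t for integer t.
821 ≤ 186 + 239t ≤ 7129 gives t ∈ [3, 29], which is 27 values.

27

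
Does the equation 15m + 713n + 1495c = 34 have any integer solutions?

yes

gcd(713, 15) = 1  (713 = 47×15 + 8, 15 = 1×8 + 7, 8 = 1×7 + 1, 7 = 7×1).
gcd(1, 1495) = 1.
1 divides 34, so integer solutions exist.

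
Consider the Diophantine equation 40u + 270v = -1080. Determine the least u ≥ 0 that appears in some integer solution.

gcd(270, 40):
  270 = 6*40 + 30
  40 = 1*30 + 10
  30 = 3*10
so gcd(270, 40) = 10.
10 divides -1080, so solutions exist.
Back-substitute for Bézout coefficients:
  10 = 40 - 1*30
  ... = 40*(7) + 270*(-1)
Scale by -1080/10 = -108: (u₀, v₀) = (-756, 108).
General solution: u = -756 + 27t, v = 108 - 4t for integer t.
u ≥ 0: smallest is -756 mod 27 = 0 (at t = 28), with v = -4.

0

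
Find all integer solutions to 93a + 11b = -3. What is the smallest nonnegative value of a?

gcd(93, 11) = 1.
1 divides -3, so solutions exist.
By Bézout, 93*(-2) + 11*(17) = 1.
Scale by -3/1 = -3: (a₀, b₀) = (6, -51).
General solution: a = 6 + 11t, b = -51 - 93t for integer t.
a ≥ 0: smallest is 6 mod 11 = 6 (at t = 0), with b = -51.

6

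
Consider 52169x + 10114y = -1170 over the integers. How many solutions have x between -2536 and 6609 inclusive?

12

gcd(52169, 10114):
  52169 = 5×10114 + 1599
  10114 = 6×1599 + 520
  1599 = 3×520 + 39
  520 = 13×39 + 13
  39 = 3×13
so gcd(52169, 10114) = 13.
Back-substitute for Bézout coefficients:
  13 = 520 - 13×39
  ... = 52169×(-253) + 10114×(1305)
Scale by -90: particular solution (22770, -117450); reduce x mod 778: (208, -1073).
General solution: x = 208 + 778t, y = -1073 - 4013t for integer t.
-2536 ≤ 208 + 778t ≤ 6609 gives t ∈ [-3, 8], which is 12 values.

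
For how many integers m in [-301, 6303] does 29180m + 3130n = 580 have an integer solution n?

21

gcd(29180, 3130):
  29180 = 9×3130 + 1010
  3130 = 3×1010 + 100
  1010 = 10×100 + 10
  100 = 10×10
so gcd(29180, 3130) = 10.
Back-substitute for Bézout coefficients:
  10 = 1010 - 10×100
  ... = 29180×(31) + 3130×(-289)
Scale by 58: particular solution (1798, -16762); reduce m mod 313: (233, -2172).
General solution: m = 233 + 313t, n = -2172 - 2918t for integer t.
-301 ≤ 233 + 313t ≤ 6303 gives t ∈ [-1, 19], which is 21 values.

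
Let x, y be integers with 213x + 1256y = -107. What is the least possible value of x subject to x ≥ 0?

gcd(1256, 213):
  1256 = 5*213 + 191
  213 = 1*191 + 22
  191 = 8*22 + 15
  22 = 1*15 + 7
  15 = 2*7 + 1
  7 = 7*1
so gcd(1256, 213) = 1.
1 divides -107, so solutions exist.
Back-substitute for Bézout coefficients:
  1 = 15 - 2*7
  ... = 213*(-171) + 1256*(29)
Scale by -107/1 = -107: (x₀, y₀) = (18297, -3103).
General solution: x = 18297 + 1256t, y = -3103 - 213t for integer t.
x ≥ 0: smallest is 18297 mod 1256 = 713 (at t = -14), with y = -121.

713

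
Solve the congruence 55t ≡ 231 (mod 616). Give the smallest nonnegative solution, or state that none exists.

gcd(616, 55) = 11.
11 divides 231, so solutions exist.
By Bézout, 55·(-11) + 616·(1) = 11.
So 55·(-11) ≡ 11 (mod 616); multiply by 21: t ≡ -231 (mod 56).
Smallest nonnegative: t = -231 mod 56 = 49.

49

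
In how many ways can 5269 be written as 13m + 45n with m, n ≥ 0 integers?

gcd(45, 13) = 1.
By Bézout, 13×(7) + 45×(-2) = 1.
One solution: (28, 109).
General: m = 28 + 45t, n = 109 - 13t.
m ≥ 0 ⇒ t ≥ 0; n ≥ 0 ⇒ t ≤ 8. So t ∈ [0, 8]: 9 solutions.

9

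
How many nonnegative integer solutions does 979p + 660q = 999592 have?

17

gcd(979, 660) = 11.
By Bézout, 979·(29) + 660·(-43) = 11.
One solution: (28, 1473).
General: p = 28 + 60t, q = 1473 - 89t.
p ≥ 0 ⇒ t ≥ 0; q ≥ 0 ⇒ t ≤ 16. So t ∈ [0, 16]: 17 solutions.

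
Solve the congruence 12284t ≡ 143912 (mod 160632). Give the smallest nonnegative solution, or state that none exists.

gcd(160632, 12284):
  160632 = 13·12284 + 940
  12284 = 13·940 + 64
  940 = 14·64 + 44
  64 = 1·44 + 20
  44 = 2·20 + 4
  20 = 5·4
so gcd(160632, 12284) = 4.
4 divides 143912, so solutions exist.
Back-substitute for Bézout coefficients:
  4 = 44 - 2·20
  ... = 12284·(-7519) + 160632·(575)
So 12284·(-7519) ≡ 4 (mod 160632); multiply by 35978: t ≡ -270518582 (mod 40158).
Smallest nonnegative: t = -270518582 mod 40158 = 25864.

25864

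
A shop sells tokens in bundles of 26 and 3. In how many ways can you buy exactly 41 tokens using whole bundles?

Need nonnegative integers with 26j + 3k = 41.
gcd(26, 3) = 1, and 26·(-1) + 3·(9) = 1.
So (j₀, k₀) = (-41, 369); general j = -41 + 3t, k = 369 - 26t.
j ≥ 0 ⇒ t ≥ 14; k ≥ 0 ⇒ t ≤ 14. That's 1 value of t.

1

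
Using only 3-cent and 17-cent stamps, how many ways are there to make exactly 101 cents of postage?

2

Need nonnegative integers with 3j + 17k = 101.
gcd(3, 17) = 1, and 3·(6) + 17·(-1) = 1.
So (j₀, k₀) = (606, -101); general j = 606 + 17t, k = -101 - 3t.
j ≥ 0 ⇒ t ≥ -35; k ≥ 0 ⇒ t ≤ -34. That's 2 values of t.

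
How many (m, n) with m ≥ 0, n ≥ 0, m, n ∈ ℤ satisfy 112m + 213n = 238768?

gcd(213, 112) = 1.
By Bézout, 112·(97) + 213·(-51) = 1.
One solution: (154, 1040).
General: m = 154 + 213t, n = 1040 - 112t.
m ≥ 0 ⇒ t ≥ 0; n ≥ 0 ⇒ t ≤ 9. So t ∈ [0, 9]: 10 solutions.

10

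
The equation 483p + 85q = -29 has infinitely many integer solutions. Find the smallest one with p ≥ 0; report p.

gcd(483, 85) = 1  (483 = 5*85 + 58, 85 = 1*58 + 27, 58 = 2*27 + 4, 27 = 6*4 + 3, 4 = 1*3 + 1, 3 = 3*1).
1 divides -29, so solutions exist.
Back-substituting, 483*(22) + 85*(-125) = 1.
Scale by -29/1 = -29: (p₀, q₀) = (-638, 3625).
General solution: p = -638 + 85t, q = 3625 - 483t for integer t.
p ≥ 0: smallest is -638 mod 85 = 42 (at t = 8), with q = -239.

42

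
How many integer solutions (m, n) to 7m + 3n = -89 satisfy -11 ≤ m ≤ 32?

gcd(7, 3) = 1.
By Bézout, 7×(1) + 3×(-2) = 1.
Particular solution: (1, -32).
General solution: m = 1 + 3t, n = -32 - 7t for integer t.
-11 ≤ 1 + 3t ≤ 32 gives t ∈ [-4, 10], which is 15 values.

15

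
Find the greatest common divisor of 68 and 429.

1

gcd(429, 68) = 1  (429 = 6·68 + 21, 68 = 3·21 + 5, 21 = 4·5 + 1, 5 = 5·1).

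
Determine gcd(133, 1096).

1

gcd(1096, 133) = 1  (1096 = 8×133 + 32, 133 = 4×32 + 5, 32 = 6×5 + 2, 5 = 2×2 + 1, 2 = 2×1).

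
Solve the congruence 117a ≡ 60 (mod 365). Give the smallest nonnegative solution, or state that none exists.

300

gcd(365, 117) = 1.
1 divides 60, so solutions exist.
By Bézout, 117×(78) + 365×(-25) = 1.
So 117×(78) ≡ 1 (mod 365); multiply by 60: a ≡ 4680 (mod 365).
Smallest nonnegative: a = 4680 mod 365 = 300.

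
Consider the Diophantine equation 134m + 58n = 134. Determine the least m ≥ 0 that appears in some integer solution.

1

gcd(134, 58) = 2.
2 divides 134, so solutions exist.
By Bézout, 134×(13) + 58×(-30) = 2.
Scale by 134/2 = 67: (m₀, n₀) = (871, -2010).
General solution: m = 871 + 29t, n = -2010 - 67t for integer t.
m ≥ 0: smallest is 871 mod 29 = 1 (at t = -30), with n = 0.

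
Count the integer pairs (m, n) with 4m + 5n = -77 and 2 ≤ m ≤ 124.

gcd(5, 4):
  5 = 1·4 + 1
  4 = 4·1
so gcd(5, 4) = 1.
Back-substitute for Bézout coefficients:
  1 = 5 - 1·4
  ... = 4·(-1) + 5·(1)
Scale by -77: particular solution (77, -77); reduce m mod 5: (2, -17).
General solution: m = 2 + 5t, n = -17 - 4t for integer t.
2 ≤ 2 + 5t ≤ 124 gives t ∈ [0, 24], which is 25 values.

25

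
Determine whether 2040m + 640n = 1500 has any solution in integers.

no

gcd(2040, 640):
  2040 = 3×640 + 120
  640 = 5×120 + 40
  120 = 3×40
so gcd(2040, 640) = 40.
40 does not divide 1500 (remainder 20), so no integer solutions.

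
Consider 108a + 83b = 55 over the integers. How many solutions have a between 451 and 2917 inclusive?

gcd(108, 83) = 1.
By Bézout, 108×(10) + 83×(-13) = 1.
Particular solution: (52, -67).
General solution: a = 52 + 83t, b = -67 - 108t for integer t.
451 ≤ 52 + 83t ≤ 2917 gives t ∈ [5, 34], which is 30 values.

30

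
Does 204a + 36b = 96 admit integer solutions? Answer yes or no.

gcd(204, 36) = 12  (204 = 5×36 + 24, 36 = 1×24 + 12, 24 = 2×12).
12 divides 96, so integer solutions exist.

yes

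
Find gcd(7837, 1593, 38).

1

gcd(7837, 1593):
  7837 = 4·1593 + 1465
  1593 = 1·1465 + 128
  1465 = 11·128 + 57
  128 = 2·57 + 14
  57 = 4·14 + 1
  14 = 14·1
so gcd(7837, 1593) = 1.
gcd(1, 38) = 1.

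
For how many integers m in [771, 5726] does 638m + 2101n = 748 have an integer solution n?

gcd(2101, 638):
  2101 = 3*638 + 187
  638 = 3*187 + 77
  187 = 2*77 + 33
  77 = 2*33 + 11
  33 = 3*11
so gcd(2101, 638) = 11.
Back-substitute for Bézout coefficients:
  11 = 77 - 2*33
  ... = 638*(56) + 2101*(-17)
Scale by 68: particular solution (3808, -1156); reduce m mod 191: (179, -54).
General solution: m = 179 + 191t, n = -54 - 58t for integer t.
771 ≤ 179 + 191t ≤ 5726 gives t ∈ [4, 29], which is 26 values.

26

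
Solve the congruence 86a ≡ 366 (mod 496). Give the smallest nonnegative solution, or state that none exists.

gcd(496, 86):
  496 = 5×86 + 66
  86 = 1×66 + 20
  66 = 3×20 + 6
  20 = 3×6 + 2
  6 = 3×2
so gcd(496, 86) = 2.
2 divides 366, so solutions exist.
Back-substitute for Bézout coefficients:
  2 = 20 - 3×6
  ... = 86×(75) + 496×(-13)
So 86×(75) ≡ 2 (mod 496); multiply by 183: a ≡ 13725 (mod 248).
Smallest nonnegative: a = 13725 mod 248 = 85.

85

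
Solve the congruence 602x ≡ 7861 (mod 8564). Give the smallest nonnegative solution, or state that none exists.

gcd(8564, 602):
  8564 = 14×602 + 136
  602 = 4×136 + 58
  136 = 2×58 + 20
  58 = 2×20 + 18
  20 = 1×18 + 2
  18 = 9×2
so gcd(8564, 602) = 2.
2 does not divide 7861, so the congruence has no solution.

no solution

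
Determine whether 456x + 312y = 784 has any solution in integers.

no

gcd(456, 312) = 24.
24 does not divide 784 (remainder 16), so no integer solutions.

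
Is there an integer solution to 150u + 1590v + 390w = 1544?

no

gcd(1590, 150) = 30  (1590 = 10*150 + 90, 150 = 1*90 + 60, 90 = 1*60 + 30, 60 = 2*30).
gcd(30, 390) = 30.
30 does not divide 1544 (remainder 14), so no integer solutions.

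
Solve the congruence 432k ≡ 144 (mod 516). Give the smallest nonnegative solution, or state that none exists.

29

gcd(516, 432) = 12  (516 = 1·432 + 84, 432 = 5·84 + 12, 84 = 7·12).
12 divides 144, so solutions exist.
Back-substituting, 432·(6) + 516·(-5) = 12.
So 432·(6) ≡ 12 (mod 516); multiply by 12: k ≡ 72 (mod 43).
Smallest nonnegative: k = 72 mod 43 = 29.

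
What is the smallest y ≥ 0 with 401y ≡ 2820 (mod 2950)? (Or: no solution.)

2420

gcd(2950, 401):
  2950 = 7*401 + 143
  401 = 2*143 + 115
  143 = 1*115 + 28
  115 = 4*28 + 3
  28 = 9*3 + 1
  3 = 3*1
so gcd(2950, 401) = 1.
1 divides 2820, so solutions exist.
Back-substitute for Bézout coefficients:
  1 = 28 - 9*3
  ... = 401*(-949) + 2950*(129)
So 401*(-949) ≡ 1 (mod 2950); multiply by 2820: y ≡ -2676180 (mod 2950).
Smallest nonnegative: y = -2676180 mod 2950 = 2420.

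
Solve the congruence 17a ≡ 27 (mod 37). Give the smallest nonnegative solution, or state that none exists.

gcd(37, 17):
  37 = 2*17 + 3
  17 = 5*3 + 2
  3 = 1*2 + 1
  2 = 2*1
so gcd(37, 17) = 1.
1 divides 27, so solutions exist.
Back-substitute for Bézout coefficients:
  1 = 3 - 1*2
  ... = 17*(-13) + 37*(6)
So 17*(-13) ≡ 1 (mod 37); multiply by 27: a ≡ -351 (mod 37).
Smallest nonnegative: a = -351 mod 37 = 19.

19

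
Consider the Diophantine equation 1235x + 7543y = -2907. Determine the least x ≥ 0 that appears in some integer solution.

358

gcd(7543, 1235) = 19  (7543 = 6*1235 + 133, 1235 = 9*133 + 38, 133 = 3*38 + 19, 38 = 2*19).
19 divides -2907, so solutions exist.
Back-substituting, 1235*(-171) + 7543*(28) = 19.
Scale by -2907/19 = -153: (x₀, y₀) = (26163, -4284).
General solution: x = 26163 + 397t, y = -4284 - 65t for integer t.
x ≥ 0: smallest is 26163 mod 397 = 358 (at t = -65), with y = -59.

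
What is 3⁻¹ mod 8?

gcd(8, 3):
  8 = 2×3 + 2
  3 = 1×2 + 1
  2 = 2×1
so gcd(8, 3) = 1.
Back-substitute for Bézout coefficients:
  1 = 3 - 1×2
  ... = 3×(3) + 8×(-1)
So 3×3 ≡ 1 (mod 8), and 3 mod 8 = 3.

3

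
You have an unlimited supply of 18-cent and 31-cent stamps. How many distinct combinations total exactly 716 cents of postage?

1

Need nonnegative integers with 18j + 31k = 716.
gcd(18, 31) = 1, and 18·(-12) + 31·(7) = 1.
So (j₀, k₀) = (-8592, 5012); general j = -8592 + 31t, k = 5012 - 18t.
j ≥ 0 ⇒ t ≥ 278; k ≥ 0 ⇒ t ≤ 278. That's 1 value of t.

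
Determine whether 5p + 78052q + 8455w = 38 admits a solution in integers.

yes

gcd(78052, 5):
  78052 = 15610*5 + 2
  5 = 2*2 + 1
  2 = 2*1
so gcd(78052, 5) = 1.
gcd(1, 8455) = 1.
1 divides 38, so integer solutions exist.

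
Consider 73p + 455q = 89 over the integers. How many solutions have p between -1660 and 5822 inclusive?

gcd(455, 73) = 1.
By Bézout, 73×(187) + 455×(-30) = 1.
Particular solution: (263, -42).
General solution: p = 263 + 455t, q = -42 - 73t for integer t.
-1660 ≤ 263 + 455t ≤ 5822 gives t ∈ [-4, 12], which is 17 values.

17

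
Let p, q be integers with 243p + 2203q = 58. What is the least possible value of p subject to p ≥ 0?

gcd(2203, 243):
  2203 = 9×243 + 16
  243 = 15×16 + 3
  16 = 5×3 + 1
  3 = 3×1
so gcd(2203, 243) = 1.
1 divides 58, so solutions exist.
Back-substitute for Bézout coefficients:
  1 = 16 - 5×3
  ... = 243×(-689) + 2203×(76)
Scale by 58/1 = 58: (p₀, q₀) = (-39962, 4408).
General solution: p = -39962 + 2203t, q = 4408 - 243t for integer t.
p ≥ 0: smallest is -39962 mod 2203 = 1895 (at t = 19), with q = -209.

1895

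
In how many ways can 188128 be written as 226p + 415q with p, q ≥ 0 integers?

gcd(415, 226) = 1  (415 = 1×226 + 189, 226 = 1×189 + 37, 189 = 5×37 + 4, 37 = 9×4 + 1, 4 = 4×1).
Back-substituting, 226×(101) + 415×(-55) = 1.
Scale by 188128: one solution is (19000928, -10347040). Reduce p mod 415: (153, 370).
General: p = 153 + 415t, q = 370 - 226t.
p ≥ 0 ⇒ t ≥ 0; q ≥ 0 ⇒ t ≤ 1. So t ∈ [0, 1]: 2 solutions.

2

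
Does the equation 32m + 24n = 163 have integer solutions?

no

gcd(32, 24) = 8.
8 does not divide 163 (remainder 3), so no integer solutions.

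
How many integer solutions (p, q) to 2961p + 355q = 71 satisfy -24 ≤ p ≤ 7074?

20

gcd(2961, 355) = 1.
By Bézout, 2961*(-44) + 355*(367) = 1.
Particular solution: (71, -592).
General solution: p = 71 + 355t, q = -592 - 2961t for integer t.
-24 ≤ 71 + 355t ≤ 7074 gives t ∈ [0, 19], which is 20 values.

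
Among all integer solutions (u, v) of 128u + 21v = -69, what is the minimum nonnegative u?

18

gcd(128, 21):
  128 = 6*21 + 2
  21 = 10*2 + 1
  2 = 2*1
so gcd(128, 21) = 1.
1 divides -69, so solutions exist.
Back-substitute for Bézout coefficients:
  1 = 21 - 10*2
  ... = 128*(-10) + 21*(61)
Scale by -69/1 = -69: (u₀, v₀) = (690, -4209).
General solution: u = 690 + 21t, v = -4209 - 128t for integer t.
u ≥ 0: smallest is 690 mod 21 = 18 (at t = -32), with v = -113.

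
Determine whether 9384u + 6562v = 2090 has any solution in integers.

no

gcd(9384, 6562) = 34  (9384 = 1×6562 + 2822, 6562 = 2×2822 + 918, 2822 = 3×918 + 68, 918 = 13×68 + 34, 68 = 2×34).
34 does not divide 2090 (remainder 16), so no integer solutions.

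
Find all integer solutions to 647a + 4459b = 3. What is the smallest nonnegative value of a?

gcd(4459, 647) = 1.
1 divides 3, so solutions exist.
By Bézout, 647*(-2102) + 4459*(305) = 1.
Scale by 3/1 = 3: (a₀, b₀) = (-6306, 915).
General solution: a = -6306 + 4459t, b = 915 - 647t for integer t.
a ≥ 0: smallest is -6306 mod 4459 = 2612 (at t = 2), with b = -379.

2612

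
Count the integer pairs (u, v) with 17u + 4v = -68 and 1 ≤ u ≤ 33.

8

gcd(17, 4) = 1  (17 = 4*4 + 1, 4 = 4*1).
Back-substituting, 17*(1) + 4*(-4) = 1.
Scale by -68: particular solution (-68, 272); reduce u mod 4: (0, -17).
General solution: u = 0 + 4t, v = -17 - 17t for integer t.
1 ≤ 0 + 4t ≤ 33 gives t ∈ [1, 8], which is 8 values.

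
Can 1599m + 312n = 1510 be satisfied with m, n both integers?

no

gcd(1599, 312) = 39  (1599 = 5*312 + 39, 312 = 8*39).
39 does not divide 1510 (remainder 28), so no integer solutions.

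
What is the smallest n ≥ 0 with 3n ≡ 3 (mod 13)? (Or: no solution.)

gcd(13, 3):
  13 = 4*3 + 1
  3 = 3*1
so gcd(13, 3) = 1.
1 divides 3, so solutions exist.
Back-substitute for Bézout coefficients:
  1 = 13 - 4*3
  ... = 3*(-4) + 13*(1)
So 3*(-4) ≡ 1 (mod 13); multiply by 3: n ≡ -12 (mod 13).
Smallest nonnegative: n = -12 mod 13 = 1.

1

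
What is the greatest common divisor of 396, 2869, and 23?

1

gcd(2869, 396) = 1.
gcd(1, 23) = 1.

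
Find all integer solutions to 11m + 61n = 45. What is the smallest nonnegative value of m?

gcd(61, 11) = 1  (61 = 5×11 + 6, 11 = 1×6 + 5, 6 = 1×5 + 1, 5 = 5×1).
1 divides 45, so solutions exist.
Back-substituting, 11×(-11) + 61×(2) = 1.
Scale by 45/1 = 45: (m₀, n₀) = (-495, 90).
General solution: m = -495 + 61t, n = 90 - 11t for integer t.
m ≥ 0: smallest is -495 mod 61 = 54 (at t = 9), with n = -9.

54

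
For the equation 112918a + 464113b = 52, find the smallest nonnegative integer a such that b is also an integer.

gcd(464113, 112918):
  464113 = 4·112918 + 12441
  112918 = 9·12441 + 949
  12441 = 13·949 + 104
  949 = 9·104 + 13
  104 = 8·13
so gcd(464113, 112918) = 13.
13 divides 52, so solutions exist.
Back-substitute for Bézout coefficients:
  13 = 949 - 9·104
  ... = 112918·(4402) + 464113·(-1071)
Scale by 52/13 = 4: (a₀, b₀) = (17608, -4284).
General solution: a = 17608 + 35701t, b = -4284 - 8686t for integer t.
a ≥ 0: smallest is 17608 mod 35701 = 17608 (at t = 0), with b = -4284.

17608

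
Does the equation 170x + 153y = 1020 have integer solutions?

yes

gcd(170, 153):
  170 = 1·153 + 17
  153 = 9·17
so gcd(170, 153) = 17.
17 divides 1020, so integer solutions exist.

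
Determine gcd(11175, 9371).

gcd(11175, 9371):
  11175 = 1·9371 + 1804
  9371 = 5·1804 + 351
  1804 = 5·351 + 49
  351 = 7·49 + 8
  49 = 6·8 + 1
  8 = 8·1
so gcd(11175, 9371) = 1.

1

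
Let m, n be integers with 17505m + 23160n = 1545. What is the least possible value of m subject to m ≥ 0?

gcd(23160, 17505) = 15.
15 divides 1545, so solutions exist.
By Bézout, 17505×(-729) + 23160×(551) = 15.
Scale by 1545/15 = 103: (m₀, n₀) = (-75087, 56753).
General solution: m = -75087 + 1544t, n = 56753 - 1167t for integer t.
m ≥ 0: smallest is -75087 mod 1544 = 569 (at t = 49), with n = -430.

569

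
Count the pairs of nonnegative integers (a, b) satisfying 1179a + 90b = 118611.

10

gcd(1179, 90) = 9.
By Bézout, 1179·(1) + 90·(-13) = 9.
One solution: (9, 1200).
General: a = 9 + 10t, b = 1200 - 131t.
a ≥ 0 ⇒ t ≥ 0; b ≥ 0 ⇒ t ≤ 9. So t ∈ [0, 9]: 10 solutions.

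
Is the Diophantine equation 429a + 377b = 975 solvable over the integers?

yes

gcd(429, 377) = 13  (429 = 1·377 + 52, 377 = 7·52 + 13, 52 = 4·13).
13 divides 975, so integer solutions exist.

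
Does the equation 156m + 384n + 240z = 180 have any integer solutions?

gcd(384, 156):
  384 = 2·156 + 72
  156 = 2·72 + 12
  72 = 6·12
so gcd(384, 156) = 12.
gcd(12, 240) = 12.
12 divides 180, so integer solutions exist.

yes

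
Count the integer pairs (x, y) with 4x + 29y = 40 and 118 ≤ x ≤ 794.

24

gcd(29, 4) = 1  (29 = 7×4 + 1, 4 = 4×1).
Back-substituting, 4×(-7) + 29×(1) = 1.
Scale by 40: particular solution (-280, 40); reduce x mod 29: (10, 0).
General solution: x = 10 + 29t, y = 0 - 4t for integer t.
118 ≤ 10 + 29t ≤ 794 gives t ∈ [4, 27], which is 24 values.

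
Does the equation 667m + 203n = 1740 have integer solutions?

yes

gcd(667, 203) = 29  (667 = 3×203 + 58, 203 = 3×58 + 29, 58 = 2×29).
29 divides 1740, so integer solutions exist.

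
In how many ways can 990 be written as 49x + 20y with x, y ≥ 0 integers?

1

gcd(49, 20) = 1.
By Bézout, 49*(9) + 20*(-22) = 1.
One solution: (10, 25).
General: x = 10 + 20t, y = 25 - 49t.
x ≥ 0 ⇒ t ≥ 0; y ≥ 0 ⇒ t ≤ 0. So t ∈ [0, 0]: 1 solution.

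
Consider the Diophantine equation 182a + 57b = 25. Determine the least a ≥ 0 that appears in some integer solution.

23

gcd(182, 57) = 1  (182 = 3*57 + 11, 57 = 5*11 + 2, 11 = 5*2 + 1, 2 = 2*1).
1 divides 25, so solutions exist.
Back-substituting, 182*(26) + 57*(-83) = 1.
Scale by 25/1 = 25: (a₀, b₀) = (650, -2075).
General solution: a = 650 + 57t, b = -2075 - 182t for integer t.
a ≥ 0: smallest is 650 mod 57 = 23 (at t = -11), with b = -73.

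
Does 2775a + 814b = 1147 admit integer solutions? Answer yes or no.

yes

gcd(2775, 814) = 37.
37 divides 1147, so integer solutions exist.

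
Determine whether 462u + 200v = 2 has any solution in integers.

yes

gcd(462, 200) = 2  (462 = 2·200 + 62, 200 = 3·62 + 14, 62 = 4·14 + 6, 14 = 2·6 + 2, 6 = 3·2).
2 divides 2, so integer solutions exist.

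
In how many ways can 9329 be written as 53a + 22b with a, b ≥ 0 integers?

8

gcd(53, 22) = 1  (53 = 2×22 + 9, 22 = 2×9 + 4, 9 = 2×4 + 1, 4 = 4×1).
Back-substituting, 53×(5) + 22×(-12) = 1.
Scale by 9329: one solution is (46645, -111948). Reduce a mod 22: (5, 412).
General: a = 5 + 22t, b = 412 - 53t.
a ≥ 0 ⇒ t ≥ 0; b ≥ 0 ⇒ t ≤ 7. So t ∈ [0, 7]: 8 solutions.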